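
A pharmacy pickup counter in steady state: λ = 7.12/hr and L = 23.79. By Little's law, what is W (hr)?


W = L/λ = 23.79/7.12 = 3.3413 hr

Final: 3.3413 hr


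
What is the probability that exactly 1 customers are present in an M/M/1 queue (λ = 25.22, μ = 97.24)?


ρ = 25.22/97.24 = 0.2594
P_n = (1−ρ)·ρ^n = (1 − 0.2594)·0.2594^1 = 0.7406·0.259358 = 0.192092

Final: 0.192092


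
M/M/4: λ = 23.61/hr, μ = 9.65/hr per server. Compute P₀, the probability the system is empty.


a = λ/μ = 23.61/9.65 = 2.4466; ρ = a/c = 0.6117
Σ_{k=0}^{3} a^k/k! (terms k=0..3) = 1.00000 + 2.44663 + 2.99300 + 2.44093 = 8.88056
Tail: a^4/(4!(1−ρ)) = 35.83230/(24·0.3883) = 3.84458
P₀ = 1/(8.88056 + 3.84458) = 1/12.72515 = 0.078585

Final: 0.078585


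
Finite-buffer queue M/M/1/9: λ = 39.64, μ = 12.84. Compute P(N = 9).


ρ = λ/μ = 39.64/12.84 = 3.0872
P_K = (1−ρ)ρ^K/(1−ρ^(K+1)) = (-2.0872·25475.199794)/(1 − 78647.735189)
= -53172.535395/-78646.735189 = 0.676093

Final: 0.676093


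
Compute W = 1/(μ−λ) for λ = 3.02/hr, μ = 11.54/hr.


W = 1/(μ−λ) = 1/(11.54 − 3.02) = 1/8.52 = 0.1174 hr

Final: 0.1174 hr


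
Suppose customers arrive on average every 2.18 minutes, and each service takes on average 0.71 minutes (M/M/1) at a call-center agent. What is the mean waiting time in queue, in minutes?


λ = 60/2.18 = 27.5229 /hr
μ = 60/0.71 = 84.5070 /hr
ρ = λ/μ = 27.5229/84.5070 = 0.3257
Wq = ρ/(μ−λ) = 0.3257/(84.5070−27.5229) = 0.005715 hr
In minutes: 0.005715·60 = 0.3429 min

Final: 0.3429 min


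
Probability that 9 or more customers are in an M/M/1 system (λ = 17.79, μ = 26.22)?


ρ = 17.79/26.22 = 0.6785
P(N ≥ n) = ρ^n = 0.6785^9 = 0.030471

Final: 0.030471


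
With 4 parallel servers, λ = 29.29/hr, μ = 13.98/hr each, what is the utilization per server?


ρ = λ/(cμ) = 29.29/(4·13.98) = 29.29/55.92 = 0.5238

Final: 0.5238


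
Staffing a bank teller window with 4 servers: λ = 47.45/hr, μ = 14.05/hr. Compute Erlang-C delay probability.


a = λ/μ = 3.3772; ρ = a/4 = 0.8443
P₀ = 0.019488 (from M/M/c formula)
C(c,a) = [a^c/(c!(1−ρ))]·P₀ = [130.08870/(24·0.1557)]·0.019488
= 34.81421·0.019488 = 0.678452

Final: 0.678452


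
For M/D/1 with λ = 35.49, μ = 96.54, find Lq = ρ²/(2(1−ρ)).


ρ = 35.49/96.54 = 0.3676
M/D/1: Lq = ρ²/(2(1−ρ)) = 0.1351/(2·0.6324) = 0.10685

Final: 0.10685


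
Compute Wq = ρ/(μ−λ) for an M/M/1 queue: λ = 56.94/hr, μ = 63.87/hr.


ρ = 56.94/63.87 = 0.8915
Wq = ρ/(μ−λ) = 0.8915/(63.87 − 56.94) = 0.8915/6.93 = 0.1286 hr

Final: 0.1286 hr


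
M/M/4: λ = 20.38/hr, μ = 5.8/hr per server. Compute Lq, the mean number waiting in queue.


a = λ/μ = 3.5138; ρ = a/4 = 0.8784
P₀ = 0.014250
Lq = P₀·a^c·ρ / (c!·(1−ρ)²) = 0.014250·152.44204·0.8784/(24·0.01477)
= 5.38165

Final: 5.38165


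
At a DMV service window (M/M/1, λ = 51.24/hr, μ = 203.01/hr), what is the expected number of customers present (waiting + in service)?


ρ = λ/μ = 51.24/203.01 = 0.2524
L = ρ/(1−ρ) = 0.2524/(1 − 0.2524) = 0.2524/0.7476 = 0.3376

Final: 0.3376


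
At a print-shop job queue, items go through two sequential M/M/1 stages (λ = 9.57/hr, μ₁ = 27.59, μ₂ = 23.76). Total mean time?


Each node sees arrival rate λ = 9.57/hr (tandem ⇒ throughput preserved).
W₁ = 1/(μ₁−λ) = 1/(27.59−9.57) = 0.05549 hr
W₂ = 1/(μ₂−λ) = 1/(23.76−9.57) = 0.07047 hr
W_total = W₁ + W₂ = 0.05549 + 0.07047 = 0.12597 hr

Final: 0.12597 hr


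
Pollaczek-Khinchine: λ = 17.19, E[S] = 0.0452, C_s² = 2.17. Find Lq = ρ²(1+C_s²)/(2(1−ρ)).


ρ = λ·E[S] = 17.19·0.0452 = 0.7770
Lq = ρ²(1+C_s²)/(2(1−ρ)) = 0.6037·(1+2.17)/(2·0.2230)
= 0.6037·3.1700/0.4460 = 4.29071

Final: 4.29071


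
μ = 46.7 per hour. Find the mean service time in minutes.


Mean service time = 1/μ = 1/46.7 hour = 0.02141 hour
In minutes: 0.02141 × 60 = 1.2848 min

Final: 1.2848 min


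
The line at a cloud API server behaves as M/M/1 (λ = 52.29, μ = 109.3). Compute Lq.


ρ = 52.29/109.3 = 0.4784
Lq = ρ²/(1−ρ) = 0.2289/0.5216 = 0.4388

Final: 0.4388


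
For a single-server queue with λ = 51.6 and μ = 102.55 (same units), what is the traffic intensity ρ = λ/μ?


ρ = λ/μ = 51.6/102.55 = 0.5032

Final: 0.5032


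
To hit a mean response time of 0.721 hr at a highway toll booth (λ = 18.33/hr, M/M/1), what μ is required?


W = 1/(μ−λ) ⇒ μ − λ = 1/W = 1/0.721 = 1.3870
μ = λ + 1/W = 18.33 + 1.3870 = 19.7170 per hr

Final: 19.7170 /hr


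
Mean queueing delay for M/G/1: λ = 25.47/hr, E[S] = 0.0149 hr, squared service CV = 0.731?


ρ = λ·E[S] = 25.47·0.0149 = 0.3795
E[S²] = E[S]²(1+C_s²) = 0.0149²·(1+0.731) = 0.0003843
Wq = λ·E[S²]/(2(1−ρ)) = 25.47·0.0003843/(2·0.6205) = 0.007887 hr

Final: 0.007887 hr


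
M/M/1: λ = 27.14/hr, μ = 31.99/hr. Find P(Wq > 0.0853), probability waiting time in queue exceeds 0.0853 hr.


ρ = 27.14/31.99 = 0.8484
P(Wq > t) = ρ·e^{−(μ−λ)t} = 0.8484·e^{−0.4137}
= 0.8484·0.661196 = 0.560952

Final: 0.560952


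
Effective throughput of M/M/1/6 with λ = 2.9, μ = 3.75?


ρ = 0.7733; P_K = (1−ρ)ρ^6/(1−ρ^7) = 0.058092
λ_eff = λ(1 − P_K) = 2.9·(1 − 0.058092) = 2.9·0.941908 = 2.7315 /hr

Final: 2.7315 /hr


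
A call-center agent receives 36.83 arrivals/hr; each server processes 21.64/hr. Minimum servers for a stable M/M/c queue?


Stability requires cμ > λ ⇔ c > λ/μ.
λ/μ = 36.83/21.64 = 1.7019
Minimum integer c = ⌊1.7019⌋ + 1 = 2
Check: 2·21.64 = 43.28 > 36.83, while 1·21.64 = 21.64 ≤ 36.83

Final: 2 servers


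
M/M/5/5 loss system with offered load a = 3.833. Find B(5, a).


B(c,a) = (a^c/c!) / Σ_{k=0}^{c} a^k/k!
a^5/5! = 6.894660
Σ terms (k=0..5): 1.00000 + 3.83300 + 7.34594 + 9.38567 + 8.99382 + 6.89466 = 37.453090
B = 6.894660/37.453090 = 0.184088

Final: 0.184088


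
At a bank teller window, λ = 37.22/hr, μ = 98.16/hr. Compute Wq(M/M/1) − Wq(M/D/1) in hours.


ρ = 37.22/98.16 = 0.3792
Wq(M/M/1) = ρ/(μ−λ) = 0.3792/60.94 = 0.006222 hr
Wq(M/D/1) = ρ/(2(μ−λ)) = 0.003111 hr
Savings = 0.006222 − 0.003111 = 0.003111 hr

Final: 0.003111 hr


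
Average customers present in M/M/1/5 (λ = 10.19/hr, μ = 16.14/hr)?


ρ = 10.19/16.14 = 0.6314
L = ρ[1 − (K+1)ρ^K + Kρ^(K+1)] / [(1−ρ)(1−ρ^(K+1))]
Numerator: 0.6314·(1 − 6·0.100312 + 5·0.063332) = 0.451282
Denominator: (0.3686)·(0.936668) = 0.345302
L = 0.451282/0.345302 = 1.3069

Final: 1.3069


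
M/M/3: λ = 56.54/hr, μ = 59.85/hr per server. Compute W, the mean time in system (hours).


a = 0.9447; ρ = 0.3149; P₀ = 0.385205
Lq = P₀·a^c·ρ/(c!(1−ρ)²) = 0.03631
Wq = Lq/λ = 0.03631/56.54 = 0.0006423 hr
W = Wq + 1/μ = 0.0006423 + 0.01671 = 0.01735 hr

Final: 0.01735 hr


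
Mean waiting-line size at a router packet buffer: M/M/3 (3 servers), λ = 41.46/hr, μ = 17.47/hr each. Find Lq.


a = λ/μ = 2.3732; ρ = a/3 = 0.7911
P₀ = 0.059341
Lq = P₀·a^c·ρ / (c!·(1−ρ)²) = 0.059341·13.36624·0.7911/(6·0.04365)
= 2.39568

Final: 2.39568


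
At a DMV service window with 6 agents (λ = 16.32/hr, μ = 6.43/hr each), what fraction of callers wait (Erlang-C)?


a = λ/μ = 2.5381; ρ = a/6 = 0.4230
P₀ = 0.078527 (from M/M/c formula)
C(c,a) = [a^c/(c!(1−ρ))]·P₀ = [267.33455/(720·0.5770)]·0.078527
= 0.64352·0.078527 = 0.050533

Final: 0.050533


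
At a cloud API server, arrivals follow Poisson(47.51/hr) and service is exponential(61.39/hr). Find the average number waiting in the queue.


ρ = 47.51/61.39 = 0.7739
Lq = ρ²/(1−ρ) = 0.5989/0.2261 = 2.6490

Final: 2.6490


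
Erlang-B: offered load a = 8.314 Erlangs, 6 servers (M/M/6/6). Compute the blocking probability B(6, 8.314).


B(c,a) = (a^c/c!) / Σ_{k=0}^{c} a^k/k!
a^6/6! = 458.698822
Σ terms (k=0..6): 1.00000 + 8.31400 + 34.56130 + 95.78088 + 199.08055 + 331.03114 + 458.69882 = 1128.466694
B = 458.698822/1128.466694 = 0.406480

Final: 0.406480


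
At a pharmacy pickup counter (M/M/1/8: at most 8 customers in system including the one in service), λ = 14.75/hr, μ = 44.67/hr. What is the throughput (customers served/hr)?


ρ = 0.3302; P_K = (1−ρ)ρ^8/(1−ρ^9) = 0.00009466
λ_eff = λ(1 − P_K) = 14.75·(1 − 0.00009466) = 14.75·0.999905 = 14.7486 /hr

Final: 14.7486 /hr


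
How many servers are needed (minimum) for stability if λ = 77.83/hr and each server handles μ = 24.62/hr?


Stability requires cμ > λ ⇔ c > λ/μ.
λ/μ = 77.83/24.62 = 3.1613
Minimum integer c = ⌊3.1613⌋ + 1 = 4
Check: 4·24.62 = 98.48 > 77.83, while 3·24.62 = 73.86 ≤ 77.83

Final: 4 servers


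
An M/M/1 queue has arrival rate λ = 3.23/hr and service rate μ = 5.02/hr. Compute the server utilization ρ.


ρ = λ/μ = 3.23/5.02 = 0.6434

Final: 0.6434


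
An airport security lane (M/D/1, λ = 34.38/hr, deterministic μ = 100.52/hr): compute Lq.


ρ = 34.38/100.52 = 0.3420
M/D/1: Lq = ρ²/(2(1−ρ)) = 0.1170/(2·0.6580) = 0.08889

Final: 0.08889


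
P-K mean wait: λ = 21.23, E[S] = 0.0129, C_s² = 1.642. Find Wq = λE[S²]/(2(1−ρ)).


ρ = λ·E[S] = 21.23·0.0129 = 0.2739
E[S²] = E[S]²(1+C_s²) = 0.0129²·(1+1.642) = 0.0004397
Wq = λ·E[S²]/(2(1−ρ)) = 21.23·0.0004397/(2·0.7261) = 0.006427 hr

Final: 0.006427 hr


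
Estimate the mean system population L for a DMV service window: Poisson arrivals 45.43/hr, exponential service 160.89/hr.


ρ = λ/μ = 45.43/160.89 = 0.2824
L = ρ/(1−ρ) = 0.2824/(1 − 0.2824) = 0.2824/0.7176 = 0.3935

Final: 0.3935


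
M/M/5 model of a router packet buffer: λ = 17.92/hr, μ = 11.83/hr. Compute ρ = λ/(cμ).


ρ = λ/(cμ) = 17.92/(5·11.83) = 17.92/59.15 = 0.3030

Final: 0.3030


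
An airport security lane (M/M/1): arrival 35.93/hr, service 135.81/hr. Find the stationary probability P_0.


ρ = 35.93/135.81 = 0.2646
P_n = (1−ρ)·ρ^n = (1 − 0.2646)·0.2646^0 = 0.7354·1.000000 = 0.735439

Final: 0.735439


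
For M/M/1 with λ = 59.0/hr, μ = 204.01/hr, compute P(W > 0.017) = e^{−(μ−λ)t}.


W ~ Exponential(μ−λ) for M/M/1.
μ − λ = 204.01 − 59.0 = 145.0100
P(W > t) = e^{−(μ−λ)t} = e^{−2.4652} = 0.084994

Final: 0.084994


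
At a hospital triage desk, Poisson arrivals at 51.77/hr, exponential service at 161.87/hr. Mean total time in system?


W = 1/(μ−λ) = 1/(161.87 − 51.77) = 1/110.10 = 0.009083 hr

Final: 0.009083 hr


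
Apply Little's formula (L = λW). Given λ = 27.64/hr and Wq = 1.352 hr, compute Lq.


Lq = λWq = 27.64·1.352 = 37.3693

Final: 37.3693


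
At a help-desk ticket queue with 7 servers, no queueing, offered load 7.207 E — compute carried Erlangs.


B(7,7.207) = 0.261588 (Erlang-B)
Carried load = a(1 − B) = 7.207·(1 − 0.261588) = 7.207·0.738412 = 5.3217 E

Final: 5.3217 Erlangs


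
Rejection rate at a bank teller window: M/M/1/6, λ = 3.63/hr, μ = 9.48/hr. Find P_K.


ρ = λ/μ = 3.63/9.48 = 0.3829
P_K = (1−ρ)ρ^K/(1−ρ^(K+1)) = (0.6171·0.003152)/(1 − 0.001207)
= 0.001945/0.998793 = 0.001947

Final: 0.001947


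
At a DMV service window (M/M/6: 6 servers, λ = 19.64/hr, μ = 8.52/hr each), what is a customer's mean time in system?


a = 2.3052; ρ = 0.3842; P₀ = 0.099395
Lq = P₀·a^c·ρ/(c!(1−ρ)²) = 0.02098
Wq = Lq/λ = 0.02098/19.64 = 0.001068 hr
W = Wq + 1/μ = 0.001068 + 0.11737 = 0.11844 hr

Final: 0.11844 hr


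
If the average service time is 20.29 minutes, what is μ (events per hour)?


μ = 1/(service time) in consistent units.
1 hour = 60 min, so μ = 60/20.29 = 2.9571 per hour

Final: 2.9571 /hr


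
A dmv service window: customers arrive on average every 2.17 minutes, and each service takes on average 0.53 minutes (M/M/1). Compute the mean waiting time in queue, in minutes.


λ = 60/2.17 = 27.6498 /hr
μ = 60/0.53 = 113.2075 /hr
ρ = λ/μ = 27.6498/113.2075 = 0.2442
Wq = ρ/(μ−λ) = 0.2442/(113.2075−27.6498) = 0.002855 hr
In minutes: 0.002855·60 = 0.1713 min

Final: 0.1713 min


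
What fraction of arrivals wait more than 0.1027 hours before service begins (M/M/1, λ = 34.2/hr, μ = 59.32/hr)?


ρ = 34.2/59.32 = 0.5765
P(Wq > t) = ρ·e^{−(μ−λ)t} = 0.5765·e^{−2.5798}
= 0.5765·0.075787 = 0.043694

Final: 0.043694


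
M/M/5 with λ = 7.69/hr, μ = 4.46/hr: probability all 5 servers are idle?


a = λ/μ = 7.69/4.46 = 1.7242; ρ = a/c = 0.3448
Σ_{k=0}^{4} a^k/k! (terms k=0..4) = 1.00000 + 1.72422 + 1.48646 + 0.85433 + 0.36826 = 5.43326
Tail: a^5/(5!(1−ρ)) = 15.23903/(120·0.6552) = 0.19383
P₀ = 1/(5.43326 + 0.19383) = 1/5.62709 = 0.177712

Final: 0.177712


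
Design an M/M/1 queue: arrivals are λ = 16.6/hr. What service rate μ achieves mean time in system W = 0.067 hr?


W = 1/(μ−λ) ⇒ μ − λ = 1/W = 1/0.067 = 14.9254
μ = λ + 1/W = 16.6 + 14.9254 = 31.5254 per hr

Final: 31.5254 /hr


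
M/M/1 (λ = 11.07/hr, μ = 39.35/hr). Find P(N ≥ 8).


ρ = 11.07/39.35 = 0.2813
P(N ≥ n) = ρ^n = 0.2813^8 = 0.00003923

Final: 0.00003923


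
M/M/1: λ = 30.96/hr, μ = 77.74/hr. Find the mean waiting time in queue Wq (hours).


ρ = 30.96/77.74 = 0.3983
Wq = ρ/(μ−λ) = 0.3983/(77.74 − 30.96) = 0.3983/46.78 = 0.008513 hr

Final: 0.008513 hr


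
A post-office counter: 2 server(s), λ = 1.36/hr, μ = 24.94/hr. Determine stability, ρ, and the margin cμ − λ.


Total capacity cμ = 2·24.94 = 49.88/hr
ρ = λ/(cμ) = 1.36/49.88 = 0.02727
Stable ⇔ ρ < 1: YES
Spare capacity = cμ − λ = 49.88 − 1.36 = 48.52/hr

Final: ρ = 0.02727; stable; margin = 48.52/hr


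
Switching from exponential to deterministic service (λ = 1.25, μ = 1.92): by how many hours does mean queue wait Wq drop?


ρ = 1.25/1.92 = 0.6510
Wq(M/M/1) = ρ/(μ−λ) = 0.6510/0.6700 = 0.97170 hr
Wq(M/D/1) = ρ/(2(μ−λ)) = 0.48585 hr
Savings = 0.97170 − 0.48585 = 0.48585 hr

Final: 0.48585 hr


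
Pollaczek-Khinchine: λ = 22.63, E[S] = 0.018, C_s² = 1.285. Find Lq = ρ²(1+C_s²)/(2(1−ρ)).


ρ = λ·E[S] = 22.63·0.018 = 0.4073
Lq = ρ²(1+C_s²)/(2(1−ρ)) = 0.1659·(1+1.285)/(2·0.5927)
= 0.1659·2.2850/1.1853 = 0.31986

Final: 0.31986


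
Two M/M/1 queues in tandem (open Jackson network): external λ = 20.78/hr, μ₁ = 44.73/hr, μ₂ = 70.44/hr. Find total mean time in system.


Each node sees arrival rate λ = 20.78/hr (tandem ⇒ throughput preserved).
W₁ = 1/(μ₁−λ) = 1/(44.73−20.78) = 0.04175 hr
W₂ = 1/(μ₂−λ) = 1/(70.44−20.78) = 0.02014 hr
W_total = W₁ + W₂ = 0.04175 + 0.02014 = 0.06189 hr

Final: 0.06189 hr


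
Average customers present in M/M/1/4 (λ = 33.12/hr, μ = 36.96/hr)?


ρ = 33.12/36.96 = 0.8961
L = ρ[1 − (K+1)ρ^K + Kρ^(K+1)] / [(1−ρ)(1−ρ^(K+1))]
Numerator: 0.8961·(1 − 5·0.644813 + 4·0.577819) = 0.078152
Denominator: (0.1039)·(0.422181) = 0.043863
L = 0.078152/0.043863 = 1.7817

Final: 1.7817


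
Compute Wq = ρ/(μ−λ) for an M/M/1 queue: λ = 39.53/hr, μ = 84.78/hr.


ρ = 39.53/84.78 = 0.4663
Wq = ρ/(μ−λ) = 0.4663/(84.78 − 39.53) = 0.4663/45.25 = 0.01030 hr

Final: 0.01030 hr


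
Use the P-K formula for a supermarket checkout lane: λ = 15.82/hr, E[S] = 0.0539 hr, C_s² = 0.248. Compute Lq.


ρ = λ·E[S] = 15.82·0.0539 = 0.8527
Lq = ρ²(1+C_s²)/(2(1−ρ)) = 0.7271·(1+0.248)/(2·0.1473)
= 0.7271·1.2480/0.2946 = 3.08011

Final: 3.08011


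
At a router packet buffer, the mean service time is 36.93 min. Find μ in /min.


μ = 1/(service time) in consistent units.
1 minute = 1 min, so μ = 1/36.93 = 0.02708 per minute

Final: 0.02708 /min


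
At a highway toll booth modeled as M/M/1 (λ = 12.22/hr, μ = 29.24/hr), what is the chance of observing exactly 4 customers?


ρ = 12.22/29.24 = 0.4179
P_n = (1−ρ)·ρ^n = (1 − 0.4179)·0.4179^4 = 0.5821·0.030505 = 0.017757

Final: 0.017757


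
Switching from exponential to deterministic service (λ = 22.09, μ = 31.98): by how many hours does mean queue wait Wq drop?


ρ = 22.09/31.98 = 0.6907
Wq(M/M/1) = ρ/(μ−λ) = 0.6907/9.89 = 0.06984 hr
Wq(M/D/1) = ρ/(2(μ−λ)) = 0.03492 hr
Savings = 0.06984 − 0.03492 = 0.03492 hr

Final: 0.03492 hr


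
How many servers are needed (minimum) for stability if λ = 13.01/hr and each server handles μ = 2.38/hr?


Stability requires cμ > λ ⇔ c > λ/μ.
λ/μ = 13.01/2.38 = 5.4664
Minimum integer c = ⌊5.4664⌋ + 1 = 6
Check: 6·2.38 = 14.28 > 13.01, while 5·2.38 = 11.90 ≤ 13.01

Final: 6 servers


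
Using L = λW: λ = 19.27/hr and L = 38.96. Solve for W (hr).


W = L/λ = 38.96/19.27 = 2.0218 hr

Final: 2.0218 hr


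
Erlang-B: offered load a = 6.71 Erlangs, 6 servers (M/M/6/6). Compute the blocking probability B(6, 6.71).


B(c,a) = (a^c/c!) / Σ_{k=0}^{c} a^k/k!
a^6/6! = 126.765953
Σ terms (k=0..6): 1.00000 + 6.71000 + 22.51205 + 50.35195 + 84.46540 + 113.35257 + 126.76595 = 405.157919
B = 126.765953/405.157919 = 0.312880

Final: 0.312880


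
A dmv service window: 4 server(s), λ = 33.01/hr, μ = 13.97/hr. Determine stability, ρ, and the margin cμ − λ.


Total capacity cμ = 4·13.97 = 55.88/hr
ρ = λ/(cμ) = 33.01/55.88 = 0.5907
Stable ⇔ ρ < 1: YES
Spare capacity = cμ − λ = 55.88 − 33.01 = 22.87/hr

Final: ρ = 0.5907; stable; margin = 22.87/hr


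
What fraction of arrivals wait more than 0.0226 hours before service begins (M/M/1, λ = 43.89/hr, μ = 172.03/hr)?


ρ = 43.89/172.03 = 0.2551
P(Wq > t) = ρ·e^{−(μ−λ)t} = 0.2551·e^{−2.8960}
= 0.2551·0.055246 = 0.014095

Final: 0.014095


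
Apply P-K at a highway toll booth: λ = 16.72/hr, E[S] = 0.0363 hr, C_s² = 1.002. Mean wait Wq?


ρ = λ·E[S] = 16.72·0.0363 = 0.6069
E[S²] = E[S]²(1+C_s²) = 0.0363²·(1+1.002) = 0.002638
Wq = λ·E[S²]/(2(1−ρ)) = 16.72·0.002638/(2·0.3931) = 0.05611 hr

Final: 0.05611 hr


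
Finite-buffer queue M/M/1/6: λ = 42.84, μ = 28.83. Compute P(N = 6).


ρ = λ/μ = 42.84/28.83 = 1.4860
P_K = (1−ρ)ρ^K/(1−ρ^(K+1)) = (-0.4860·10.765369)/(1 − 15.996823)
= -5.231454/-14.996823 = 0.348837

Final: 0.348837


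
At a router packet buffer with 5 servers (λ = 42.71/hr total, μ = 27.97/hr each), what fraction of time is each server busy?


ρ = λ/(cμ) = 42.71/(5·27.97) = 42.71/139.85 = 0.3054

Final: 0.3054


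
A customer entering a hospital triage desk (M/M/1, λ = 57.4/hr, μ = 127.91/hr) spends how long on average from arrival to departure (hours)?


W = 1/(μ−λ) = 1/(127.91 − 57.4) = 1/70.51 = 0.01418 hr

Final: 0.01418 hr


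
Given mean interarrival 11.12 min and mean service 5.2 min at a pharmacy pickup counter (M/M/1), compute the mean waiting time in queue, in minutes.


λ = 60/11.12 = 5.3957 /hr
μ = 60/5.2 = 11.5385 /hr
ρ = λ/μ = 5.3957/11.5385 = 0.4676
Wq = ρ/(μ−λ) = 0.4676/(11.5385−5.3957) = 0.07613 hr
In minutes: 0.07613·60 = 4.568 min

Final: 4.568 min


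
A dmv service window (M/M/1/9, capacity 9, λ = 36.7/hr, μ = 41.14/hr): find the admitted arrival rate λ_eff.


ρ = 0.8921; P_K = (1−ρ)ρ^9/(1−ρ^10) = 0.056714
λ_eff = λ(1 − P_K) = 36.7·(1 − 0.056714) = 36.7·0.943286 = 34.6186 /hr

Final: 34.6186 /hr


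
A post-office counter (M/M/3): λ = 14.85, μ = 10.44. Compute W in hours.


a = 1.4224; ρ = 0.4741; P₀ = 0.230088
Lq = P₀·a^c·ρ/(c!(1−ρ)²) = 0.18923
Wq = Lq/λ = 0.18923/14.85 = 0.01274 hr
W = Wq + 1/μ = 0.01274 + 0.09579 = 0.10853 hr

Final: 0.10853 hr


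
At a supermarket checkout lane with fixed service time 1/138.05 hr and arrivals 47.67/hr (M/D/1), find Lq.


ρ = 47.67/138.05 = 0.3453
M/D/1: Lq = ρ²/(2(1−ρ)) = 0.1192/(2·0.6547) = 0.09107

Final: 0.09107


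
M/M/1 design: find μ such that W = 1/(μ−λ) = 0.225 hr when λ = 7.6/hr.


W = 1/(μ−λ) ⇒ μ − λ = 1/W = 1/0.225 = 4.4444
μ = λ + 1/W = 7.6 + 4.4444 = 12.0444 per hr

Final: 12.0444 /hr


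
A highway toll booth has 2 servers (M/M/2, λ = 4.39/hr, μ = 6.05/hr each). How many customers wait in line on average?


a = λ/μ = 0.7256; ρ = a/2 = 0.3628
P₀ = 0.467556
Lq = P₀·a^c·ρ / (c!·(1−ρ)²) = 0.467556·0.52652·0.3628/(2·0.40601)
= 0.10999

Final: 0.10999


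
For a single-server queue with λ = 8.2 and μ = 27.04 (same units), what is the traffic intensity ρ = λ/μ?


ρ = λ/μ = 8.2/27.04 = 0.3033

Final: 0.3033


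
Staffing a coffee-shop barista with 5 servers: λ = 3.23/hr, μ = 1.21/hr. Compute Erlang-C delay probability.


a = λ/μ = 2.6694; ρ = a/5 = 0.5339
P₀ = 0.066927 (from M/M/c formula)
C(c,a) = [a^c/(c!(1−ρ))]·P₀ = [135.54570/(120·0.4661)]·0.066927
= 2.42332·0.066927 = 0.162185

Final: 0.162185


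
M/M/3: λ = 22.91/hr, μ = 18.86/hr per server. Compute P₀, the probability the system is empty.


a = λ/μ = 22.91/18.86 = 1.2147; ρ = a/c = 0.4049
Σ_{k=0}^{2} a^k/k! (terms k=0..2) = 1.00000 + 1.21474 + 0.73780 = 2.95254
Tail: a^3/(3!(1−ρ)) = 1.79246/(6·0.5951) = 0.50202
P₀ = 1/(2.95254 + 0.50202) = 1/3.45455 = 0.289473

Final: 0.289473


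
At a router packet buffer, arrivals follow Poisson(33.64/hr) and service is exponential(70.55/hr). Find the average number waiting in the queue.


ρ = 33.64/70.55 = 0.4768
Lq = ρ²/(1−ρ) = 0.2274/0.5232 = 0.4346

Final: 0.4346


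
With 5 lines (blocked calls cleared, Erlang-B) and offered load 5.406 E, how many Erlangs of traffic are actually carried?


B(5,5.406) = 0.316906 (Erlang-B)
Carried load = a(1 − B) = 5.406·(1 − 0.316906) = 5.406·0.683094 = 3.6928 E

Final: 3.6928 Erlangs


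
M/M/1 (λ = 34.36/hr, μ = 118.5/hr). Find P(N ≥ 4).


ρ = 34.36/118.5 = 0.2900
P(N ≥ n) = ρ^n = 0.2900^4 = 0.007069

Final: 0.007069


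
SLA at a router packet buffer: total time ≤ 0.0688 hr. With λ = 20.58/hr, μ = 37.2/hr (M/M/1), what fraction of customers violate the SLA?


W ~ Exponential(μ−λ) for M/M/1.
μ − λ = 37.2 − 20.58 = 16.6200
P(W > t) = e^{−(μ−λ)t} = e^{−1.1435} = 0.318716

Final: 0.318716


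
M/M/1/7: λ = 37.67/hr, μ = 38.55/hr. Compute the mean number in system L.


ρ = 37.67/38.55 = 0.9772
L = ρ[1 − (K+1)ρ^K + Kρ^(K+1)] / [(1−ρ)(1−ρ^(K+1))]
Numerator: 0.9772·(1 − 8·0.850744 + 7·0.831323) = 0.013010
Denominator: (0.02283)·(0.168677) = 0.003850
L = 0.013010/0.003850 = 3.3788

Final: 3.3788


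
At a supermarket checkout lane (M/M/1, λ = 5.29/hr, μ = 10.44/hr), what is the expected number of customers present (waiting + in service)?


ρ = λ/μ = 5.29/10.44 = 0.5067
L = ρ/(1−ρ) = 0.5067/(1 − 0.5067) = 0.5067/0.4933 = 1.0272

Final: 1.0272


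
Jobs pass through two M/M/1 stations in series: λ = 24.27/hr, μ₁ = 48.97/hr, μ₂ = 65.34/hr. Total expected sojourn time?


Each node sees arrival rate λ = 24.27/hr (tandem ⇒ throughput preserved).
W₁ = 1/(μ₁−λ) = 1/(48.97−24.27) = 0.04049 hr
W₂ = 1/(μ₂−λ) = 1/(65.34−24.27) = 0.02435 hr
W_total = W₁ + W₂ = 0.04049 + 0.02435 = 0.06483 hr

Final: 0.06483 hr


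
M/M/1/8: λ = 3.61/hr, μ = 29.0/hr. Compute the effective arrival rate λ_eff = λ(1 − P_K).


ρ = 0.1245; P_K = (1−ρ)ρ^8/(1−ρ^9) = 0.00000005048
λ_eff = λ(1 − P_K) = 3.61·(1 − 0.00000005048) = 3.61·1.000000 = 3.6100 /hr

Final: 3.6100 /hr


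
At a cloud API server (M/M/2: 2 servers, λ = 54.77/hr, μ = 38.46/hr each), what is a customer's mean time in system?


a = 1.4241; ρ = 0.7120; P₀ = 0.168198
Lq = P₀·a^c·ρ/(c!(1−ρ)²) = 1.46451
Wq = Lq/λ = 1.46451/54.77 = 0.02674 hr
W = Wq + 1/μ = 0.02674 + 0.02600 = 0.05274 hr

Final: 0.05274 hr


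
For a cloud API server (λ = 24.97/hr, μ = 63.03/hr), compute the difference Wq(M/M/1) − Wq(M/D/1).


ρ = 24.97/63.03 = 0.3962
Wq(M/M/1) = ρ/(μ−λ) = 0.3962/38.06 = 0.01041 hr
Wq(M/D/1) = ρ/(2(μ−λ)) = 0.005204 hr
Savings = 0.01041 − 0.005204 = 0.005204 hr

Final: 0.005204 hr


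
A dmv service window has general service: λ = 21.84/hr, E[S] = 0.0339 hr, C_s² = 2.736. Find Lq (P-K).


ρ = λ·E[S] = 21.84·0.0339 = 0.7404
Lq = ρ²(1+C_s²)/(2(1−ρ)) = 0.5482·(1+2.736)/(2·0.2596)
= 0.5482·3.7360/0.5192 = 3.94400

Final: 3.94400


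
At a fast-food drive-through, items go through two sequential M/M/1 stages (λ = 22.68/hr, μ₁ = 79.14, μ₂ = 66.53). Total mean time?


Each node sees arrival rate λ = 22.68/hr (tandem ⇒ throughput preserved).
W₁ = 1/(μ₁−λ) = 1/(79.14−22.68) = 0.01771 hr
W₂ = 1/(μ₂−λ) = 1/(66.53−22.68) = 0.02281 hr
W_total = W₁ + W₂ = 0.01771 + 0.02281 = 0.04052 hr

Final: 0.04052 hr


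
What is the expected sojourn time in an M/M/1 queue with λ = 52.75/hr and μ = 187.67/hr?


W = 1/(μ−λ) = 1/(187.67 − 52.75) = 1/134.92 = 0.007412 hr

Final: 0.007412 hr


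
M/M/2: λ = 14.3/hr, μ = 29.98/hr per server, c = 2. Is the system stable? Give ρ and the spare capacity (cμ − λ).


Total capacity cμ = 2·29.98 = 59.96/hr
ρ = λ/(cμ) = 14.3/59.96 = 0.2385
Stable ⇔ ρ < 1: YES
Spare capacity = cμ − λ = 59.96 − 14.3 = 45.66/hr

Final: ρ = 0.2385; stable; margin = 45.66/hr


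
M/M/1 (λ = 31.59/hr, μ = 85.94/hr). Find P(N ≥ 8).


ρ = 31.59/85.94 = 0.3676
P(N ≥ n) = ρ^n = 0.3676^8 = 0.0003333

Final: 0.0003333


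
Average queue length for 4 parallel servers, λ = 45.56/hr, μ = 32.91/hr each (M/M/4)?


a = λ/μ = 1.3844; ρ = a/4 = 0.3461
P₀ = 0.248826
Lq = P₀·a^c·ρ / (c!·(1−ρ)²) = 0.248826·3.67302·0.3461/(24·0.42759)
= 0.03082

Final: 0.03082


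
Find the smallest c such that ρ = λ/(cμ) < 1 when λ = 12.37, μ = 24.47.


Stability requires cμ > λ ⇔ c > λ/μ.
λ/μ = 12.37/24.47 = 0.5055
Minimum integer c = ⌊0.5055⌋ + 1 = 1
Check: 1·24.47 = 24.47 > 12.37, while 0·24.47 = 0.00 ≤ 12.37

Final: 1 servers


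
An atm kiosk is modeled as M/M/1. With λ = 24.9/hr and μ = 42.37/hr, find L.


ρ = λ/μ = 24.9/42.37 = 0.5877
L = ρ/(1−ρ) = 0.5877/(1 − 0.5877) = 0.5877/0.4123 = 1.4253

Final: 1.4253


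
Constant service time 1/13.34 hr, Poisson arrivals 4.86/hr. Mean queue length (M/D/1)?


ρ = 4.86/13.34 = 0.3643
M/D/1: Lq = ρ²/(2(1−ρ)) = 0.1327/(2·0.6357) = 0.10440

Final: 0.10440


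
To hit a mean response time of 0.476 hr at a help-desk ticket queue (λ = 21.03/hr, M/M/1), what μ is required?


W = 1/(μ−λ) ⇒ μ − λ = 1/W = 1/0.476 = 2.1008
μ = λ + 1/W = 21.03 + 2.1008 = 23.1308 per hr

Final: 23.1308 /hr


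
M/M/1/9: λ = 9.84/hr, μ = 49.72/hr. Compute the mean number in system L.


ρ = 9.84/49.72 = 0.1979
L = ρ[1 − (K+1)ρ^K + Kρ^(K+1)] / [(1−ρ)(1−ρ^(K+1))]
Numerator: 0.1979·(1 − 10·0.0000004658 + 9·0.00000009218) = 0.197908
Denominator: (0.8021)·(1.000000) = 0.802092
L = 0.197908/0.802092 = 0.2467

Final: 0.2467


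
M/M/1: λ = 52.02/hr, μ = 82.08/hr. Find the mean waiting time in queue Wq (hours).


ρ = 52.02/82.08 = 0.6338
Wq = ρ/(μ−λ) = 0.6338/(82.08 − 52.02) = 0.6338/30.06 = 0.02108 hr

Final: 0.02108 hr


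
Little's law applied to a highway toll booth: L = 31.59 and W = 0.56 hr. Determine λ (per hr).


λ = L/W = 31.59/0.56 = 56.4107 /hr

Final: 56.4107 /hr


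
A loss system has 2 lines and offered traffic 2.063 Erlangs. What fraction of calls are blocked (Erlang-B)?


B(c,a) = (a^c/c!) / Σ_{k=0}^{c} a^k/k!
a^2/2! = 2.127985
Σ terms (k=0..2): 1.00000 + 2.06300 + 2.12798 = 5.190985
B = 2.127985/5.190985 = 0.409939

Final: 0.409939


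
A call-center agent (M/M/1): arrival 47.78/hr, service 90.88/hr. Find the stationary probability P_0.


ρ = 47.78/90.88 = 0.5257
P_n = (1−ρ)·ρ^n = (1 − 0.5257)·0.5257^0 = 0.4743·1.000000 = 0.474252

Final: 0.474252


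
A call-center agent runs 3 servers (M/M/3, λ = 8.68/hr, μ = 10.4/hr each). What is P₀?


a = λ/μ = 8.68/10.4 = 0.8346; ρ = a/c = 0.2782
Σ_{k=0}^{2} a^k/k! (terms k=0..2) = 1.00000 + 0.83462 + 0.34829 = 2.18291
Tail: a^3/(3!(1−ρ)) = 0.58138/(6·0.7218) = 0.13424
P₀ = 1/(2.18291 + 0.13424) = 1/2.31715 = 0.431565

Final: 0.431565


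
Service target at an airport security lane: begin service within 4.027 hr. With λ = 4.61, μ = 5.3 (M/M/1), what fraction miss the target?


ρ = 4.61/5.3 = 0.8698
P(Wq > t) = ρ·e^{−(μ−λ)t} = 0.8698·e^{−2.7786}
= 0.8698·0.062124 = 0.054036

Final: 0.054036


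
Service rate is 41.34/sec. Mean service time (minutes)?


Mean service time = 1/μ = 1/41.34 second = 0.02419 second
In minutes: 0.02419 × 0.0166667 = 0.0004032 min

Final: 0.0004032 min


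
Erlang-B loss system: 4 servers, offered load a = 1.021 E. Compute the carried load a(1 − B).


B(4,1.021) = 0.016376 (Erlang-B)
Carried load = a(1 − B) = 1.021·(1 − 0.016376) = 1.021·0.983624 = 1.0043 E

Final: 1.0043 Erlangs


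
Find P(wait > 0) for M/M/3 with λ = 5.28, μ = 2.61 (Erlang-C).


a = λ/μ = 2.0230; ρ = a/3 = 0.6743
P₀ = 0.107456 (from M/M/c formula)
C(c,a) = [a^c/(c!(1−ρ))]·P₀ = [8.27905/(6·0.3257)]·0.107456
= 4.23692·0.107456 = 0.455282

Final: 0.455282


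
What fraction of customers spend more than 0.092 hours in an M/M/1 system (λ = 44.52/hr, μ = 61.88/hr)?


W ~ Exponential(μ−λ) for M/M/1.
μ − λ = 61.88 − 44.52 = 17.3600
P(W > t) = e^{−(μ−λ)t} = e^{−1.5971} = 0.202479

Final: 0.202479


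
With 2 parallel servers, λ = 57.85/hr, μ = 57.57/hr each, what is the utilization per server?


ρ = λ/(cμ) = 57.85/(2·57.57) = 57.85/115.14 = 0.5024

Final: 0.5024


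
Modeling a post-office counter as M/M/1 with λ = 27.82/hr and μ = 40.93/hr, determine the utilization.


ρ = λ/μ = 27.82/40.93 = 0.6797

Final: 0.6797


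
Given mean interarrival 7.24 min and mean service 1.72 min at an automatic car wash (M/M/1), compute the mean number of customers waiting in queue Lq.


λ = 60/7.24 = 8.2873 /hr
μ = 60/1.72 = 34.8837 /hr
ρ = λ/μ = 8.2873/34.8837 = 0.2376
Lq = ρ²/(1−ρ) = 0.05644/0.7624 = 0.07403

Final: 0.07403


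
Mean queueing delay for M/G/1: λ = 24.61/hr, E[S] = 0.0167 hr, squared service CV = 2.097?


ρ = λ·E[S] = 24.61·0.0167 = 0.4110
E[S²] = E[S]²(1+C_s²) = 0.0167²·(1+2.097) = 0.0008637
Wq = λ·E[S²]/(2(1−ρ)) = 24.61·0.0008637/(2·0.5890) = 0.01804 hr

Final: 0.01804 hr


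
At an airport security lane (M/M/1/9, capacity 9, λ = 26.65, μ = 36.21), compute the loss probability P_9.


ρ = λ/μ = 26.65/36.21 = 0.7360
P_K = (1−ρ)ρ^K/(1−ρ^(K+1)) = (0.2640·0.063360)/(1 − 0.046632)
= 0.016728/0.953368 = 0.017546

Final: 0.017546


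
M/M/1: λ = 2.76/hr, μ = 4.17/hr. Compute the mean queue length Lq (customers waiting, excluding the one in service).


ρ = 2.76/4.17 = 0.6619
Lq = ρ²/(1−ρ) = 0.4381/0.3381 = 1.2956

Final: 1.2956


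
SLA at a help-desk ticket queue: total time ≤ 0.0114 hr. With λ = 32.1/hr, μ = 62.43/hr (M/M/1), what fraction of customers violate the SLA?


W ~ Exponential(μ−λ) for M/M/1.
μ − λ = 62.43 − 32.1 = 30.3300
P(W > t) = e^{−(μ−λ)t} = e^{−0.3458} = 0.707681

Final: 0.707681


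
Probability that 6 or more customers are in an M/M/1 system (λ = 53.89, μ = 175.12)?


ρ = 53.89/175.12 = 0.3077
P(N ≥ n) = ρ^n = 0.3077^6 = 0.0008492

Final: 0.0008492


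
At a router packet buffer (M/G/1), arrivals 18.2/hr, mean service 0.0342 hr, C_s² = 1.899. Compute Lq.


ρ = λ·E[S] = 18.2·0.0342 = 0.6224
Lq = ρ²(1+C_s²)/(2(1−ρ)) = 0.3874·(1+1.899)/(2·0.3776)
= 0.3874·2.8990/0.7551 = 1.48740

Final: 1.48740


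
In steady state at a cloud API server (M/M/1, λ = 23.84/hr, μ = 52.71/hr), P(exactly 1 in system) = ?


ρ = 23.84/52.71 = 0.4523
P_n = (1−ρ)·ρ^n = (1 − 0.4523)·0.4523^1 = 0.5477·0.452286 = 0.247723

Final: 0.247723


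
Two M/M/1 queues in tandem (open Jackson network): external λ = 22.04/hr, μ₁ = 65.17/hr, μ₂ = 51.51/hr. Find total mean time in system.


Each node sees arrival rate λ = 22.04/hr (tandem ⇒ throughput preserved).
W₁ = 1/(μ₁−λ) = 1/(65.17−22.04) = 0.02319 hr
W₂ = 1/(μ₂−λ) = 1/(51.51−22.04) = 0.03393 hr
W_total = W₁ + W₂ = 0.02319 + 0.03393 = 0.05712 hr

Final: 0.05712 hr


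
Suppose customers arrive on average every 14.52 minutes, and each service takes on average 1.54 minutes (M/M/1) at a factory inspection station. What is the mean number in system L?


λ = 60/14.52 = 4.1322 /hr
μ = 60/1.54 = 38.9610 /hr
ρ = λ/μ = 4.1322/38.9610 = 0.1061
L = ρ/(1−ρ) = 0.1061/0.8939 = 0.1186

Final: 0.1186


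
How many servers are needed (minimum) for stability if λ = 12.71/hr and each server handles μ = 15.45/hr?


Stability requires cμ > λ ⇔ c > λ/μ.
λ/μ = 12.71/15.45 = 0.8227
Minimum integer c = ⌊0.8227⌋ + 1 = 1
Check: 1·15.45 = 15.45 > 12.71, while 0·15.45 = 0.00 ≤ 12.71

Final: 1 servers


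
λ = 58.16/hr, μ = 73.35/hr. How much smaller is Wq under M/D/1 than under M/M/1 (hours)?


ρ = 58.16/73.35 = 0.7929
Wq(M/M/1) = ρ/(μ−λ) = 0.7929/15.19 = 0.05220 hr
Wq(M/D/1) = ρ/(2(μ−λ)) = 0.02610 hr
Savings = 0.05220 − 0.02610 = 0.02610 hr

Final: 0.02610 hr


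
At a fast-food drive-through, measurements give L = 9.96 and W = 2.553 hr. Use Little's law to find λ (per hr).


λ = L/W = 9.96/2.553 = 3.9013 /hr

Final: 3.9013 /hr


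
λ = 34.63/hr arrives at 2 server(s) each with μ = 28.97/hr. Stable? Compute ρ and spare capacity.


Total capacity cμ = 2·28.97 = 57.94/hr
ρ = λ/(cμ) = 34.63/57.94 = 0.5977
Stable ⇔ ρ < 1: YES
Spare capacity = cμ − λ = 57.94 − 34.63 = 23.31/hr

Final: ρ = 0.5977; stable; margin = 23.31/hr


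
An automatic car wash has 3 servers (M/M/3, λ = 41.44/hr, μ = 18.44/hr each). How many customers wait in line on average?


a = λ/μ = 2.2473; ρ = a/3 = 0.7491
P₀ = 0.075123
Lq = P₀·a^c·ρ / (c!·(1−ρ)²) = 0.075123·11.34949·0.7491/(6·0.06295)
= 1.69091

Final: 1.69091


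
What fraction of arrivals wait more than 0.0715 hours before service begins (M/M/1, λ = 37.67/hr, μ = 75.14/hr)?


ρ = 37.67/75.14 = 0.5013
P(Wq > t) = ρ·e^{−(μ−λ)t} = 0.5013·e^{−2.6791}
= 0.5013·0.068625 = 0.034404

Final: 0.034404


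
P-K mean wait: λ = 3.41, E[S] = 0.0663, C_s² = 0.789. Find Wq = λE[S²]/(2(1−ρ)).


ρ = λ·E[S] = 3.41·0.0663 = 0.2261
E[S²] = E[S]²(1+C_s²) = 0.0663²·(1+0.789) = 0.007864
Wq = λ·E[S²]/(2(1−ρ)) = 3.41·0.007864/(2·0.7739) = 0.01732 hr

Final: 0.01732 hr


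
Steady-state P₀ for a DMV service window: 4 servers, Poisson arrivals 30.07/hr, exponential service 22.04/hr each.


a = λ/μ = 30.07/22.04 = 1.3643; ρ = a/c = 0.3411
Σ_{k=0}^{3} a^k/k! (terms k=0..3) = 1.00000 + 1.36434 + 0.93071 + 0.42327 = 3.71831
Tail: a^4/(4!(1−ρ)) = 3.46487/(24·0.6589) = 0.21910
P₀ = 1/(3.71831 + 0.21910) = 1/3.93741 = 0.253974

Final: 0.253974


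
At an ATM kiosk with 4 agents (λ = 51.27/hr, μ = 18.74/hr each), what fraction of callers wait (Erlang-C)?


a = λ/μ = 2.7359; ρ = a/4 = 0.6840
P₀ = 0.054712 (from M/M/c formula)
C(c,a) = [a^c/(c!(1−ρ))]·P₀ = [56.02410/(24·0.3160)]·0.054712
= 7.38632·0.054712 = 0.404119

Final: 0.404119


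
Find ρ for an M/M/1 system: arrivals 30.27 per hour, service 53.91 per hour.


ρ = λ/μ = 30.27/53.91 = 0.5615

Final: 0.5615


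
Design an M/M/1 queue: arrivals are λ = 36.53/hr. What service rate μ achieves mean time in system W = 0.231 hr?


W = 1/(μ−λ) ⇒ μ − λ = 1/W = 1/0.231 = 4.3290
μ = λ + 1/W = 36.53 + 4.3290 = 40.8590 per hr

Final: 40.8590 /hr


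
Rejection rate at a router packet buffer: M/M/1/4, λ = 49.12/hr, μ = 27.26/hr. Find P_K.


ρ = λ/μ = 49.12/27.26 = 1.8019
P_K = (1−ρ)ρ^K/(1−ρ^(K+1)) = (-0.8019·10.542170)/(1 − 18.996016)
= -8.453846/-17.996016 = 0.469762

Final: 0.469762


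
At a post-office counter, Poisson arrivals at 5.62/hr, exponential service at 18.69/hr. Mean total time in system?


W = 1/(μ−λ) = 1/(18.69 − 5.62) = 1/13.07 = 0.07651 hr

Final: 0.07651 hr


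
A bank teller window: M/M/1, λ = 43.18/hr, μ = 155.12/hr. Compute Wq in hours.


ρ = 43.18/155.12 = 0.2784
Wq = ρ/(μ−λ) = 0.2784/(155.12 − 43.18) = 0.2784/111.94 = 0.002487 hr

Final: 0.002487 hr


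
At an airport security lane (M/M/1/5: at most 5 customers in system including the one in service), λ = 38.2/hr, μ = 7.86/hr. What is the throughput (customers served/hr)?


ρ = 4.8601; P_K = (1−ρ)ρ^5/(1−ρ^6) = 0.794301
λ_eff = λ(1 − P_K) = 38.2·(1 − 0.794301) = 38.2·0.205699 = 7.8577 /hr

Final: 7.8577 /hr


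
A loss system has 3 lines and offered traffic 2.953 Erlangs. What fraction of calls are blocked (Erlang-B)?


B(c,a) = (a^c/c!) / Σ_{k=0}^{c} a^k/k!
a^3/3! = 4.291796
Σ terms (k=0..3): 1.00000 + 2.95300 + 4.36010 + 4.29180 = 12.604901
B = 4.291796/12.604901 = 0.340486

Final: 0.340486


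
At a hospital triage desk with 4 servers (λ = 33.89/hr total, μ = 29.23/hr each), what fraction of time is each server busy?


ρ = λ/(cμ) = 33.89/(4·29.23) = 33.89/116.92 = 0.2899

Final: 0.2899


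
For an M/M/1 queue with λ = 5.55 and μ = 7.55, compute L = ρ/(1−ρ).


ρ = λ/μ = 5.55/7.55 = 0.7351
L = ρ/(1−ρ) = 0.7351/(1 − 0.7351) = 0.7351/0.2649 = 2.7750

Final: 2.7750


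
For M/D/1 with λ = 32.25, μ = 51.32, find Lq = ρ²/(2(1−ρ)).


ρ = 32.25/51.32 = 0.6284
M/D/1: Lq = ρ²/(2(1−ρ)) = 0.3949/(2·0.3716) = 0.53136

Final: 0.53136


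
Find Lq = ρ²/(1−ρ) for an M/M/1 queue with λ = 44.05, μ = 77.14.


ρ = 44.05/77.14 = 0.5710
Lq = ρ²/(1−ρ) = 0.3261/0.4290 = 0.7602

Final: 0.7602


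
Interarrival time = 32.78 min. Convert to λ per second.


λ = 1/(interarrival time) in consistent units.
1 second = 0.0166667 min, so λ = 0.0166667/32.78 = 0.0005084 per second

Final: 0.0005084 /sec


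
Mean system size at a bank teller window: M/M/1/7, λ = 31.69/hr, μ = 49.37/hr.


ρ = 31.69/49.37 = 0.6419
L = ρ[1 − (K+1)ρ^K + Kρ^(K+1)] / [(1−ρ)(1−ρ^(K+1))]
Numerator: 0.6419·(1 − 8·0.044897 + 7·0.028819) = 0.540827
Denominator: (0.3581)·(0.971181) = 0.347792
L = 0.540827/0.347792 = 1.5550

Final: 1.5550


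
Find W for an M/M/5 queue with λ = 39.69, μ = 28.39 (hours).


a = 1.3980; ρ = 0.2796; P₀ = 0.246815
Lq = P₀·a^c·ρ/(c!(1−ρ)²) = 0.005918
Wq = Lq/λ = 0.005918/39.69 = 0.0001491 hr
W = Wq + 1/μ = 0.0001491 + 0.03522 = 0.03537 hr

Final: 0.03537 hr


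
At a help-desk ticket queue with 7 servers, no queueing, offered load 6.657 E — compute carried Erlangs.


B(7,6.657) = 0.227366 (Erlang-B)
Carried load = a(1 − B) = 6.657·(1 − 0.227366) = 6.657·0.772634 = 5.1434 E

Final: 5.1434 Erlangs


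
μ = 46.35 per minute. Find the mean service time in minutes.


Mean service time = 1/μ = 1/46.35 minute = 0.02157 minute
In minutes: 0.02157 × 1 = 0.02157 min

Final: 0.02157 min


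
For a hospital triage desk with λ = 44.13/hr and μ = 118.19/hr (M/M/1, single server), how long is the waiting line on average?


ρ = 44.13/118.19 = 0.3734
Lq = ρ²/(1−ρ) = 0.1394/0.6266 = 0.2225

Final: 0.2225


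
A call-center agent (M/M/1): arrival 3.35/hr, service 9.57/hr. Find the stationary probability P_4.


ρ = 3.35/9.57 = 0.3501
P_n = (1−ρ)·ρ^n = (1 − 0.3501)·0.3501^4 = 0.6499·0.015015 = 0.009759

Final: 0.009759


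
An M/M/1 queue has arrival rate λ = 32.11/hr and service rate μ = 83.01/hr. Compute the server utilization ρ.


ρ = λ/μ = 32.11/83.01 = 0.3868

Final: 0.3868


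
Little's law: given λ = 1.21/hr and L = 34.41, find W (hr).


W = L/λ = 34.41/1.21 = 28.4380 hr

Final: 28.4380 hr
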